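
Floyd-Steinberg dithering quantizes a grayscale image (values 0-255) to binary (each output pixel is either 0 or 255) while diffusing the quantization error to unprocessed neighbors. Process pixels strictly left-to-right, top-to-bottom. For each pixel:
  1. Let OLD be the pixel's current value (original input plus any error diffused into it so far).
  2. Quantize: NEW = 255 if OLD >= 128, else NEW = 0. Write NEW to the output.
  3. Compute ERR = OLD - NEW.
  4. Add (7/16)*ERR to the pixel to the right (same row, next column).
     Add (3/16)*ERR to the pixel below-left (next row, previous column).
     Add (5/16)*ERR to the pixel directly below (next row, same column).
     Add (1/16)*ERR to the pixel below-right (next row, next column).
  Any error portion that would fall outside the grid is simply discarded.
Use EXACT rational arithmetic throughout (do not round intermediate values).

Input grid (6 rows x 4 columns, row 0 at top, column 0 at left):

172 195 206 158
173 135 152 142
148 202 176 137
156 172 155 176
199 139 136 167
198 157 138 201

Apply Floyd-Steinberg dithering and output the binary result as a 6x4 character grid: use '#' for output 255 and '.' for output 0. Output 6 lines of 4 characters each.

Answer: ###.
#.##
.#.#
##.#
#.##
##.#

Derivation:
(0,0): OLD=172 → NEW=255, ERR=-83
(0,1): OLD=2539/16 → NEW=255, ERR=-1541/16
(0,2): OLD=41949/256 → NEW=255, ERR=-23331/256
(0,3): OLD=483851/4096 → NEW=0, ERR=483851/4096
(1,0): OLD=33025/256 → NEW=255, ERR=-32255/256
(1,1): OLD=56327/2048 → NEW=0, ERR=56327/2048
(1,2): OLD=9940627/65536 → NEW=255, ERR=-6771053/65536
(1,3): OLD=134235765/1048576 → NEW=255, ERR=-133151115/1048576
(2,0): OLD=3728445/32768 → NEW=0, ERR=3728445/32768
(2,1): OLD=244452463/1048576 → NEW=255, ERR=-22934417/1048576
(2,2): OLD=234993867/2097152 → NEW=0, ERR=234993867/2097152
(2,3): OLD=4693729407/33554432 → NEW=255, ERR=-3862650753/33554432
(3,0): OLD=3144993645/16777216 → NEW=255, ERR=-1133196435/16777216
(3,1): OLD=43952586675/268435456 → NEW=255, ERR=-24498454605/268435456
(3,2): OLD=546051994701/4294967296 → NEW=0, ERR=546051994701/4294967296
(3,3): OLD=13926162826139/68719476736 → NEW=255, ERR=-3597303741541/68719476736
(4,0): OLD=690547413289/4294967296 → NEW=255, ERR=-404669247191/4294967296
(4,1): OLD=3053751932155/34359738368 → NEW=0, ERR=3053751932155/34359738368
(4,2): OLD=218906752400283/1099511627776 → NEW=255, ERR=-61468712682597/1099511627776
(4,3): OLD=2359619091959469/17592186044416 → NEW=255, ERR=-2126388349366611/17592186044416
(5,0): OLD=101826137058649/549755813888 → NEW=255, ERR=-38361595482791/549755813888
(5,1): OLD=2425509716030351/17592186044416 → NEW=255, ERR=-2060497725295729/17592186044416
(5,2): OLD=458966301111131/8796093022208 → NEW=0, ERR=458966301111131/8796093022208
(5,3): OLD=51386557384643083/281474976710656 → NEW=255, ERR=-20389561676574197/281474976710656
Row 0: ###.
Row 1: #.##
Row 2: .#.#
Row 3: ##.#
Row 4: #.##
Row 5: ##.#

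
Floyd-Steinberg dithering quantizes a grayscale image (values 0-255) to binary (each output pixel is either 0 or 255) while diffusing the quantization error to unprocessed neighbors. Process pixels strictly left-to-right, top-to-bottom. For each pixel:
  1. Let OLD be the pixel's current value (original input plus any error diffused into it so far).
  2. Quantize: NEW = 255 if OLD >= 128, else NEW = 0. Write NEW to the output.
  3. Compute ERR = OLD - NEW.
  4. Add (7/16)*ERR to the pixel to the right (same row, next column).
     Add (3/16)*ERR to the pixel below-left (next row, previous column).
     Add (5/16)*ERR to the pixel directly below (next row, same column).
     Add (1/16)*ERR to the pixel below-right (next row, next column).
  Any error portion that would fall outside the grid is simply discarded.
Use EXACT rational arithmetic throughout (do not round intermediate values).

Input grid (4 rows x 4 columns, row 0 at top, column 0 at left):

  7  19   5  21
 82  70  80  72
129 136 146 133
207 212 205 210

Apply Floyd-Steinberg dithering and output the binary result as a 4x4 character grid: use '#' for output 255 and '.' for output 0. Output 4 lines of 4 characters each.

Answer: ....
..#.
#.#.
####

Derivation:
(0,0): OLD=7 → NEW=0, ERR=7
(0,1): OLD=353/16 → NEW=0, ERR=353/16
(0,2): OLD=3751/256 → NEW=0, ERR=3751/256
(0,3): OLD=112273/4096 → NEW=0, ERR=112273/4096
(1,0): OLD=22611/256 → NEW=0, ERR=22611/256
(1,1): OLD=243141/2048 → NEW=0, ERR=243141/2048
(1,2): OLD=9374121/65536 → NEW=255, ERR=-7337559/65536
(1,3): OLD=34076655/1048576 → NEW=0, ERR=34076655/1048576
(2,0): OLD=5860935/32768 → NEW=255, ERR=-2494905/32768
(2,1): OLD=130355965/1048576 → NEW=0, ERR=130355965/1048576
(2,2): OLD=375209841/2097152 → NEW=255, ERR=-159563919/2097152
(2,3): OLD=3451756685/33554432 → NEW=0, ERR=3451756685/33554432
(3,0): OLD=3464766807/16777216 → NEW=255, ERR=-813423273/16777216
(3,1): OLD=56535905545/268435456 → NEW=255, ERR=-11915135735/268435456
(3,2): OLD=811154724855/4294967296 → NEW=255, ERR=-284061935625/4294967296
(3,3): OLD=14324993937473/68719476736 → NEW=255, ERR=-3198472630207/68719476736
Row 0: ....
Row 1: ..#.
Row 2: #.#.
Row 3: ####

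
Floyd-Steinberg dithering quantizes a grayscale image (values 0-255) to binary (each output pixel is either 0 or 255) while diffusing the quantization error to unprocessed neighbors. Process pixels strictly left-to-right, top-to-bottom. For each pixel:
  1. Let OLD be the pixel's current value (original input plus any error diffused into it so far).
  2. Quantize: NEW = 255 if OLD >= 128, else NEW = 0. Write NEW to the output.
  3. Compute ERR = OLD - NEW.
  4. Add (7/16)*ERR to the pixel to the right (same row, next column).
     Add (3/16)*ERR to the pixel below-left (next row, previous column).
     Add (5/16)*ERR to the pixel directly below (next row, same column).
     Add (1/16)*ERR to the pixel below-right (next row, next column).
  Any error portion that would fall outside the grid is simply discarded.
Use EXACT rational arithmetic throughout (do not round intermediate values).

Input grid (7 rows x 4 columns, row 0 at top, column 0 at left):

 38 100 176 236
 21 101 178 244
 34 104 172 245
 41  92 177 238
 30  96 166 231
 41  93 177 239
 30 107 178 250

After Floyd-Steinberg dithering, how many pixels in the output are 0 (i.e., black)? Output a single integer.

(0,0): OLD=38 → NEW=0, ERR=38
(0,1): OLD=933/8 → NEW=0, ERR=933/8
(0,2): OLD=29059/128 → NEW=255, ERR=-3581/128
(0,3): OLD=458261/2048 → NEW=255, ERR=-63979/2048
(1,0): OLD=7007/128 → NEW=0, ERR=7007/128
(1,1): OLD=162329/1024 → NEW=255, ERR=-98791/1024
(1,2): OLD=4210061/32768 → NEW=255, ERR=-4145779/32768
(1,3): OLD=92870763/524288 → NEW=255, ERR=-40822677/524288
(2,0): OLD=540963/16384 → NEW=0, ERR=540963/16384
(2,1): OLD=35649329/524288 → NEW=0, ERR=35649329/524288
(2,2): OLD=148459317/1048576 → NEW=255, ERR=-118927563/1048576
(2,3): OLD=2737033281/16777216 → NEW=255, ERR=-1541156799/16777216
(3,0): OLD=537434995/8388608 → NEW=0, ERR=537434995/8388608
(3,1): OLD=16384733805/134217728 → NEW=0, ERR=16384733805/134217728
(3,2): OLD=390822567059/2147483648 → NEW=255, ERR=-156785763181/2147483648
(3,3): OLD=5850213388933/34359738368 → NEW=255, ERR=-2911519894907/34359738368
(4,0): OLD=156573510455/2147483648 → NEW=0, ERR=156573510455/2147483648
(4,1): OLD=2686277115045/17179869184 → NEW=255, ERR=-1694589526875/17179869184
(4,2): OLD=50452282844037/549755813888 → NEW=0, ERR=50452282844037/549755813888
(4,3): OLD=2112004721071411/8796093022208 → NEW=255, ERR=-130998999591629/8796093022208
(5,0): OLD=12449166022279/274877906944 → NEW=0, ERR=12449166022279/274877906944
(5,1): OLD=912630318285841/8796093022208 → NEW=0, ERR=912630318285841/8796093022208
(5,2): OLD=1064828233058813/4398046511104 → NEW=255, ERR=-56673627272707/4398046511104
(5,3): OLD=32995070462651941/140737488355328 → NEW=255, ERR=-2892989067956699/140737488355328
(6,0): OLD=8951882169082003/140737488355328 → NEW=0, ERR=8951882169082003/140737488355328
(6,1): OLD=377549485495989813/2251799813685248 → NEW=255, ERR=-196659466993748427/2251799813685248
(6,2): OLD=4986195000820471139/36028797018963968 → NEW=255, ERR=-4201148239015340701/36028797018963968
(6,3): OLD=110539854041145896629/576460752303423488 → NEW=255, ERR=-36457637796227092811/576460752303423488
Output grid:
  Row 0: ..##  (2 black, running=2)
  Row 1: .###  (1 black, running=3)
  Row 2: ..##  (2 black, running=5)
  Row 3: ..##  (2 black, running=7)
  Row 4: .#.#  (2 black, running=9)
  Row 5: ..##  (2 black, running=11)
  Row 6: .###  (1 black, running=12)

Answer: 12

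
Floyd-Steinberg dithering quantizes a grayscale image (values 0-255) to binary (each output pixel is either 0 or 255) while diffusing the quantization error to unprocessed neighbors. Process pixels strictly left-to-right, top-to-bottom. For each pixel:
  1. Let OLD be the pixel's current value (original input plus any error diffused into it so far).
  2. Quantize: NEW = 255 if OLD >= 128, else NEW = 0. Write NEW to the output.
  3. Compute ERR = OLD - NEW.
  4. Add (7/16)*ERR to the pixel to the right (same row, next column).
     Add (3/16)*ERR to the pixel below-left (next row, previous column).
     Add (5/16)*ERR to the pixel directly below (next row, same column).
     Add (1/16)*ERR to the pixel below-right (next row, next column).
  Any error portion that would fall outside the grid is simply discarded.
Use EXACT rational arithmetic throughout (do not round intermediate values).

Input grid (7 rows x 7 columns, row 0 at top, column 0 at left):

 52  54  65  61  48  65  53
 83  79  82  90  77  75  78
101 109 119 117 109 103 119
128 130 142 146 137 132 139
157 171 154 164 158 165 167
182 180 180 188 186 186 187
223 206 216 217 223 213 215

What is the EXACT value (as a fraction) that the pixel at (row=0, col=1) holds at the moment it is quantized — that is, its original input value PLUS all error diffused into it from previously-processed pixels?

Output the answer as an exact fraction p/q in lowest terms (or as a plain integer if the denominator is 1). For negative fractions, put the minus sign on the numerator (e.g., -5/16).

Answer: 307/4

Derivation:
(0,0): OLD=52 → NEW=0, ERR=52
(0,1): OLD=307/4 → NEW=0, ERR=307/4
Target (0,1): original=54, with diffused error = 307/4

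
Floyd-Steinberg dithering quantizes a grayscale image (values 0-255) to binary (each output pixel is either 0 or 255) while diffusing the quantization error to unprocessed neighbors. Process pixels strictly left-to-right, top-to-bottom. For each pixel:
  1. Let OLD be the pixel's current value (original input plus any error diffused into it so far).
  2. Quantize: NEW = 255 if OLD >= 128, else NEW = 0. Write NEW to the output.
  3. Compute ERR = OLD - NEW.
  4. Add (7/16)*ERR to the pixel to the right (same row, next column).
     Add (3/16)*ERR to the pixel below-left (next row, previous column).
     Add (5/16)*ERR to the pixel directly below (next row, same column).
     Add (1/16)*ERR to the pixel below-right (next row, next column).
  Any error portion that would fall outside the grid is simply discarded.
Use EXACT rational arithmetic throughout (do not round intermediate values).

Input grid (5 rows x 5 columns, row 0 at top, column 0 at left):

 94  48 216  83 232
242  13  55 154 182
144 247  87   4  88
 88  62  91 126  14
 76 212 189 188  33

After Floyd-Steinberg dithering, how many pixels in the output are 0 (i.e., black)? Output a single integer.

(0,0): OLD=94 → NEW=0, ERR=94
(0,1): OLD=713/8 → NEW=0, ERR=713/8
(0,2): OLD=32639/128 → NEW=255, ERR=-1/128
(0,3): OLD=169977/2048 → NEW=0, ERR=169977/2048
(0,4): OLD=8792015/32768 → NEW=255, ERR=436175/32768
(1,0): OLD=36875/128 → NEW=255, ERR=4235/128
(1,1): OLD=62669/1024 → NEW=0, ERR=62669/1024
(1,2): OLD=3371985/32768 → NEW=0, ERR=3371985/32768
(1,3): OLD=29812669/131072 → NEW=255, ERR=-3610691/131072
(1,4): OLD=376008855/2097152 → NEW=255, ERR=-158764905/2097152
(2,0): OLD=2716703/16384 → NEW=255, ERR=-1461217/16384
(2,1): OLD=130269253/524288 → NEW=255, ERR=-3424187/524288
(2,2): OLD=964356623/8388608 → NEW=0, ERR=964356623/8388608
(2,3): OLD=5089995453/134217728 → NEW=0, ERR=5089995453/134217728
(2,4): OLD=170106412011/2147483648 → NEW=0, ERR=170106412011/2147483648
(3,0): OLD=494130223/8388608 → NEW=0, ERR=494130223/8388608
(3,1): OLD=6825701251/67108864 → NEW=0, ERR=6825701251/67108864
(3,2): OLD=382522753809/2147483648 → NEW=255, ERR=-165085576431/2147483648
(3,3): OLD=542265270889/4294967296 → NEW=0, ERR=542265270889/4294967296
(3,4): OLD=6621873545133/68719476736 → NEW=0, ERR=6621873545133/68719476736
(4,0): OLD=121846691297/1073741824 → NEW=0, ERR=121846691297/1073741824
(4,1): OLD=9713471020129/34359738368 → NEW=255, ERR=951737736289/34359738368
(4,2): OLD=113868292406223/549755813888 → NEW=255, ERR=-26319440135217/549755813888
(4,3): OLD=1933142238114401/8796093022208 → NEW=255, ERR=-309861482548639/8796093022208
(4,4): OLD=7823865081551143/140737488355328 → NEW=0, ERR=7823865081551143/140737488355328
Output grid:
  Row 0: ..#.#  (3 black, running=3)
  Row 1: #..##  (2 black, running=5)
  Row 2: ##...  (3 black, running=8)
  Row 3: ..#..  (4 black, running=12)
  Row 4: .###.  (2 black, running=14)

Answer: 14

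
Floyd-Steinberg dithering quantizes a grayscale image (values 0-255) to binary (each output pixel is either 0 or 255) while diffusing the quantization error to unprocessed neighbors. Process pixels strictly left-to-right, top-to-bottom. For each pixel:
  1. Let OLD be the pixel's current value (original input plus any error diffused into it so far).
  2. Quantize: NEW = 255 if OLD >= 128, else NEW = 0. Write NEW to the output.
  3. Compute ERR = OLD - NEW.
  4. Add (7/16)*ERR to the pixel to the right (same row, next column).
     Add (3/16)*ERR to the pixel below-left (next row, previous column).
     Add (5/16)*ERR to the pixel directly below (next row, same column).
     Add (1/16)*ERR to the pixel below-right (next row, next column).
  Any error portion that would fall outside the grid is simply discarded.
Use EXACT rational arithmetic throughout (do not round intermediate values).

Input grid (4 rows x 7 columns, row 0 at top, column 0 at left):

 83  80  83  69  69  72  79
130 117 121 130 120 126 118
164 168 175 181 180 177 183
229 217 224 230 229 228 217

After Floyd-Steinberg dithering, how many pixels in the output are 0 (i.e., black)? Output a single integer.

Answer: 11

Derivation:
(0,0): OLD=83 → NEW=0, ERR=83
(0,1): OLD=1861/16 → NEW=0, ERR=1861/16
(0,2): OLD=34275/256 → NEW=255, ERR=-31005/256
(0,3): OLD=65589/4096 → NEW=0, ERR=65589/4096
(0,4): OLD=4981107/65536 → NEW=0, ERR=4981107/65536
(0,5): OLD=110365221/1048576 → NEW=0, ERR=110365221/1048576
(0,6): OLD=2097956611/16777216 → NEW=0, ERR=2097956611/16777216
(1,0): OLD=45503/256 → NEW=255, ERR=-19777/256
(1,1): OLD=208953/2048 → NEW=0, ERR=208953/2048
(1,2): OLD=9047981/65536 → NEW=255, ERR=-7663699/65536
(1,3): OLD=23730537/262144 → NEW=0, ERR=23730537/262144
(1,4): OLD=3424095963/16777216 → NEW=255, ERR=-854094117/16777216
(1,5): OLD=22121229771/134217728 → NEW=255, ERR=-12104290869/134217728
(1,6): OLD=266718047109/2147483648 → NEW=0, ERR=266718047109/2147483648
(2,0): OLD=5209731/32768 → NEW=255, ERR=-3146109/32768
(2,1): OLD=137493713/1048576 → NEW=255, ERR=-129893167/1048576
(2,2): OLD=1805415091/16777216 → NEW=0, ERR=1805415091/16777216
(2,3): OLD=32147152859/134217728 → NEW=255, ERR=-2078367781/134217728
(2,4): OLD=156835939915/1073741824 → NEW=255, ERR=-116968225205/1073741824
(2,5): OLD=4166605363097/34359738368 → NEW=0, ERR=4166605363097/34359738368
(2,6): OLD=148010296789439/549755813888 → NEW=255, ERR=7822564247999/549755813888
(3,0): OLD=2948925523/16777216 → NEW=255, ERR=-1329264557/16777216
(3,1): OLD=21179813079/134217728 → NEW=255, ERR=-13045707561/134217728
(3,2): OLD=219535779573/1073741824 → NEW=255, ERR=-54268385547/1073741824
(3,3): OLD=813249598115/4294967296 → NEW=255, ERR=-281967062365/4294967296
(3,4): OLD=103356763792467/549755813888 → NEW=255, ERR=-36830968748973/549755813888
(3,5): OLD=1022300409153705/4398046511104 → NEW=255, ERR=-99201451177815/4398046511104
(3,6): OLD=15421835384704759/70368744177664 → NEW=255, ERR=-2522194380599561/70368744177664
Output grid:
  Row 0: ..#....  (6 black, running=6)
  Row 1: #.#.##.  (3 black, running=9)
  Row 2: ##.##.#  (2 black, running=11)
  Row 3: #######  (0 black, running=11)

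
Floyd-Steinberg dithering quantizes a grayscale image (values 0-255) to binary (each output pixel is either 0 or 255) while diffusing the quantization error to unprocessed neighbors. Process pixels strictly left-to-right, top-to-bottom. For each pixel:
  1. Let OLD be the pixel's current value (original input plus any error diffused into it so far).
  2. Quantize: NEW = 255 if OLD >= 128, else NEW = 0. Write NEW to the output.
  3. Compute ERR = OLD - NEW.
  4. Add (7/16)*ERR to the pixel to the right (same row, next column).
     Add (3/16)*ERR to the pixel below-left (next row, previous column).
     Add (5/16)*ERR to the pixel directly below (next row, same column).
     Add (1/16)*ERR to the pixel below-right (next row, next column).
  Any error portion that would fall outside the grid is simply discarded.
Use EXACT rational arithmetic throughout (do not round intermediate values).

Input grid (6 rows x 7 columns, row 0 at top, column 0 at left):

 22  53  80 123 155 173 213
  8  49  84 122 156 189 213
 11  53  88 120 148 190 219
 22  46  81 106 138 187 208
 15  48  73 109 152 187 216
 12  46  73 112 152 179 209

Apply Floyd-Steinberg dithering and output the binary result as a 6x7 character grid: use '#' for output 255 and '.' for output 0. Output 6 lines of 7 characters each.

Answer: ...#.##
..#.###
...#.##
..#.#.#
...#.##
..#.###

Derivation:
(0,0): OLD=22 → NEW=0, ERR=22
(0,1): OLD=501/8 → NEW=0, ERR=501/8
(0,2): OLD=13747/128 → NEW=0, ERR=13747/128
(0,3): OLD=348133/2048 → NEW=255, ERR=-174107/2048
(0,4): OLD=3860291/32768 → NEW=0, ERR=3860291/32768
(0,5): OLD=117723861/524288 → NEW=255, ERR=-15969579/524288
(0,6): OLD=1674986451/8388608 → NEW=255, ERR=-464108589/8388608
(1,0): OLD=3407/128 → NEW=0, ERR=3407/128
(1,1): OLD=104169/1024 → NEW=0, ERR=104169/1024
(1,2): OLD=4916573/32768 → NEW=255, ERR=-3439267/32768
(1,3): OLD=10264953/131072 → NEW=0, ERR=10264953/131072
(1,4): OLD=1812384683/8388608 → NEW=255, ERR=-326710357/8388608
(1,5): OLD=10699260251/67108864 → NEW=255, ERR=-6413500069/67108864
(1,6): OLD=163204058357/1073741824 → NEW=255, ERR=-110600106763/1073741824
(2,0): OLD=629011/16384 → NEW=0, ERR=629011/16384
(2,1): OLD=43814849/524288 → NEW=0, ERR=43814849/524288
(2,2): OLD=946274051/8388608 → NEW=0, ERR=946274051/8388608
(2,3): OLD=12077123627/67108864 → NEW=255, ERR=-5035636693/67108864
(2,4): OLD=48305537275/536870912 → NEW=0, ERR=48305537275/536870912
(2,5): OLD=3053753415305/17179869184 → NEW=255, ERR=-1327113226615/17179869184
(2,6): OLD=40418604475727/274877906944 → NEW=255, ERR=-29675261794993/274877906944
(3,0): OLD=416635683/8388608 → NEW=0, ERR=416635683/8388608
(3,1): OLD=7878264487/67108864 → NEW=0, ERR=7878264487/67108864
(3,2): OLD=85236645893/536870912 → NEW=255, ERR=-51665436667/536870912
(3,3): OLD=138231923363/2147483648 → NEW=0, ERR=138231923363/2147483648
(3,4): OLD=48132562157347/274877906944 → NEW=255, ERR=-21961304113373/274877906944
(3,5): OLD=249121580176729/2199023255552 → NEW=0, ERR=249121580176729/2199023255552
(3,6): OLD=7705319490907719/35184372088832 → NEW=255, ERR=-1266695391744441/35184372088832
(4,0): OLD=56406348141/1073741824 → NEW=0, ERR=56406348141/1073741824
(4,1): OLD=1593076064201/17179869184 → NEW=0, ERR=1593076064201/17179869184
(4,2): OLD=28285551658983/274877906944 → NEW=0, ERR=28285551658983/274877906944
(4,3): OLD=336758873180957/2199023255552 → NEW=255, ERR=-223992056984803/2199023255552
(4,4): OLD=1895271112063911/17592186044416 → NEW=0, ERR=1895271112063911/17592186044416
(4,5): OLD=145124030171073351/562949953421312 → NEW=255, ERR=1571792048638791/562949953421312
(4,6): OLD=1918997076550213153/9007199254740992 → NEW=255, ERR=-377838733408739807/9007199254740992
(5,0): OLD=12590270927211/274877906944 → NEW=0, ERR=12590270927211/274877906944
(5,1): OLD=258592400619193/2199023255552 → NEW=0, ERR=258592400619193/2199023255552
(5,2): OLD=2520982799220863/17592186044416 → NEW=255, ERR=-1965024642105217/17592186044416
(5,3): OLD=8153215629915739/140737488355328 → NEW=0, ERR=8153215629915739/140737488355328
(5,4): OLD=1848001111846304041/9007199254740992 → NEW=255, ERR=-448834698112648919/9007199254740992
(5,5): OLD=11308690875915632473/72057594037927936 → NEW=255, ERR=-7065995603755991207/72057594037927936
(5,6): OLD=176586265282415252503/1152921504606846976 → NEW=255, ERR=-117408718392330726377/1152921504606846976
Row 0: ...#.##
Row 1: ..#.###
Row 2: ...#.##
Row 3: ..#.#.#
Row 4: ...#.##
Row 5: ..#.###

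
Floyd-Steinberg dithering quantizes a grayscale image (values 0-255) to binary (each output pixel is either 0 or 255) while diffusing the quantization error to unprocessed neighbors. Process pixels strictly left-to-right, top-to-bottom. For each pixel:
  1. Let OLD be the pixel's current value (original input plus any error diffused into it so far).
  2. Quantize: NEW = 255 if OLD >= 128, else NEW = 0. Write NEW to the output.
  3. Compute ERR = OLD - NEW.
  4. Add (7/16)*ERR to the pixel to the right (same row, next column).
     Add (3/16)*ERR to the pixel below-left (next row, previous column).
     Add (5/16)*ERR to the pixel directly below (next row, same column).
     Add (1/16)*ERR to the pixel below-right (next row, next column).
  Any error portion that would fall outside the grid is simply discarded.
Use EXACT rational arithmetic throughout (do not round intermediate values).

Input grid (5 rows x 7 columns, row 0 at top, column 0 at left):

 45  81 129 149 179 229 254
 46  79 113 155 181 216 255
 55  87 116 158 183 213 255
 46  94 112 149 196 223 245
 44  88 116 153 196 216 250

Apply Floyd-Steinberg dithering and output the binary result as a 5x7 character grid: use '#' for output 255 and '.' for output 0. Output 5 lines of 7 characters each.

Answer: ..#.###
.#.####
..#.#.#
.#.####
..#.###

Derivation:
(0,0): OLD=45 → NEW=0, ERR=45
(0,1): OLD=1611/16 → NEW=0, ERR=1611/16
(0,2): OLD=44301/256 → NEW=255, ERR=-20979/256
(0,3): OLD=463451/4096 → NEW=0, ERR=463451/4096
(0,4): OLD=14975101/65536 → NEW=255, ERR=-1736579/65536
(0,5): OLD=227967851/1048576 → NEW=255, ERR=-39419029/1048576
(0,6): OLD=3985479661/16777216 → NEW=255, ERR=-292710419/16777216
(1,0): OLD=20209/256 → NEW=0, ERR=20209/256
(1,1): OLD=271255/2048 → NEW=255, ERR=-250985/2048
(1,2): OLD=4016227/65536 → NEW=0, ERR=4016227/65536
(1,3): OLD=54284647/262144 → NEW=255, ERR=-12562073/262144
(1,4): OLD=2546398101/16777216 → NEW=255, ERR=-1731791979/16777216
(1,5): OLD=20691648421/134217728 → NEW=255, ERR=-13533872219/134217728
(1,6): OLD=436117172235/2147483648 → NEW=255, ERR=-111491158005/2147483648
(2,0): OLD=1857645/32768 → NEW=0, ERR=1857645/32768
(2,1): OLD=94297727/1048576 → NEW=0, ERR=94297727/1048576
(2,2): OLD=2648290109/16777216 → NEW=255, ERR=-1629899971/16777216
(2,3): OLD=11408208533/134217728 → NEW=0, ERR=11408208533/134217728
(2,4): OLD=178270945061/1073741824 → NEW=255, ERR=-95533220059/1073741824
(2,5): OLD=4342306566711/34359738368 → NEW=0, ERR=4342306566711/34359738368
(2,6): OLD=158199914579953/549755813888 → NEW=255, ERR=18012182038513/549755813888
(3,0): OLD=1351868317/16777216 → NEW=0, ERR=1351868317/16777216
(3,1): OLD=19150621785/134217728 → NEW=255, ERR=-15074898855/134217728
(3,2): OLD=58046306203/1073741824 → NEW=0, ERR=58046306203/1073741824
(3,3): OLD=757884933709/4294967296 → NEW=255, ERR=-337331726771/4294967296
(3,4): OLD=89523668698013/549755813888 → NEW=255, ERR=-50664063843427/549755813888
(3,5): OLD=979694179915303/4398046511104 → NEW=255, ERR=-141807680416217/4398046511104
(3,6): OLD=17523991082693689/70368744177664 → NEW=255, ERR=-420038682610631/70368744177664
(4,0): OLD=103339316627/2147483648 → NEW=0, ERR=103339316627/2147483648
(4,1): OLD=3062357266167/34359738368 → NEW=0, ERR=3062357266167/34359738368
(4,2): OLD=82540448717273/549755813888 → NEW=255, ERR=-57647283824167/549755813888
(4,3): OLD=302053228870435/4398046511104 → NEW=0, ERR=302053228870435/4398046511104
(4,4): OLD=6554616588857977/35184372088832 → NEW=255, ERR=-2417398293794183/35184372088832
(4,5): OLD=190261073111800313/1125899906842624 → NEW=255, ERR=-96843403133068807/1125899906842624
(4,6): OLD=3755789944643612319/18014398509481984 → NEW=255, ERR=-837881675274293601/18014398509481984
Row 0: ..#.###
Row 1: .#.####
Row 2: ..#.#.#
Row 3: .#.####
Row 4: ..#.###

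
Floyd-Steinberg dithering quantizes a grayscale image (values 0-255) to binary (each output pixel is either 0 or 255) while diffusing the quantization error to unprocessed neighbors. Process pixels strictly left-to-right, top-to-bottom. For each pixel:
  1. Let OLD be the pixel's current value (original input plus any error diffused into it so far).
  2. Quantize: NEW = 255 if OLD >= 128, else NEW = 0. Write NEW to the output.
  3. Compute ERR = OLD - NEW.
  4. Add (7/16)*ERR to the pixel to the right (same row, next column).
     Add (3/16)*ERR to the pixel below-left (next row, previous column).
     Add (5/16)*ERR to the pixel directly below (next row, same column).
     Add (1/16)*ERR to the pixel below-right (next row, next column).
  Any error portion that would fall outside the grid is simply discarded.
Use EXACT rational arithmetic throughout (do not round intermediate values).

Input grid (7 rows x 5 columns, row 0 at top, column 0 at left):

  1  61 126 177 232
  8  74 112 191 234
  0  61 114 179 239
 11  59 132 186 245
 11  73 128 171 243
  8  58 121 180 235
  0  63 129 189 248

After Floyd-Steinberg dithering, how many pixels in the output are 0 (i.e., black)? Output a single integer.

(0,0): OLD=1 → NEW=0, ERR=1
(0,1): OLD=983/16 → NEW=0, ERR=983/16
(0,2): OLD=39137/256 → NEW=255, ERR=-26143/256
(0,3): OLD=541991/4096 → NEW=255, ERR=-502489/4096
(0,4): OLD=11686929/65536 → NEW=255, ERR=-5024751/65536
(1,0): OLD=5077/256 → NEW=0, ERR=5077/256
(1,1): OLD=169555/2048 → NEW=0, ERR=169555/2048
(1,2): OLD=6366543/65536 → NEW=0, ERR=6366543/65536
(1,3): OLD=45719459/262144 → NEW=255, ERR=-21127261/262144
(1,4): OLD=700921993/4194304 → NEW=255, ERR=-368625527/4194304
(2,0): OLD=711745/32768 → NEW=0, ERR=711745/32768
(2,1): OLD=121455707/1048576 → NEW=0, ERR=121455707/1048576
(2,2): OLD=3105401041/16777216 → NEW=255, ERR=-1172789039/16777216
(2,3): OLD=30286028515/268435456 → NEW=0, ERR=30286028515/268435456
(2,4): OLD=1098904899445/4294967296 → NEW=255, ERR=3688238965/4294967296
(3,0): OLD=662795697/16777216 → NEW=0, ERR=662795697/16777216
(3,1): OLD=13519882333/134217728 → NEW=0, ERR=13519882333/134217728
(3,2): OLD=784341659151/4294967296 → NEW=255, ERR=-310875001329/4294967296
(3,3): OLD=1592426333463/8589934592 → NEW=255, ERR=-598006987497/8589934592
(3,4): OLD=30492529990291/137438953472 → NEW=255, ERR=-4554403145069/137438953472
(4,0): OLD=90693795007/2147483648 → NEW=0, ERR=90693795007/2147483648
(4,1): OLD=7686466799551/68719476736 → NEW=0, ERR=7686466799551/68719476736
(4,2): OLD=162242767900433/1099511627776 → NEW=255, ERR=-118132697182447/1099511627776
(4,3): OLD=1609720785498047/17592186044416 → NEW=0, ERR=1609720785498047/17592186044416
(4,4): OLD=75526928515937721/281474976710656 → NEW=255, ERR=3750809454720441/281474976710656
(5,0): OLD=46366500621981/1099511627776 → NEW=0, ERR=46366500621981/1099511627776
(5,1): OLD=825933385195159/8796093022208 → NEW=0, ERR=825933385195159/8796093022208
(5,2): OLD=42967821657305039/281474976710656 → NEW=255, ERR=-28808297403912241/281474976710656
(5,3): OLD=179694492956150561/1125899906842624 → NEW=255, ERR=-107409983288718559/1125899906842624
(5,4): OLD=3659552086073520155/18014398509481984 → NEW=255, ERR=-934119533844385765/18014398509481984
(6,0): OLD=4332460180464717/140737488355328 → NEW=0, ERR=4332460180464717/140737488355328
(6,1): OLD=401975492629563139/4503599627370496 → NEW=0, ERR=401975492629563139/4503599627370496
(6,2): OLD=8938552380741965137/72057594037927936 → NEW=0, ERR=8938552380741965137/72057594037927936
(6,3): OLD=227516477841963732667/1152921504606846976 → NEW=255, ERR=-66478505832782246213/1152921504606846976
(6,4): OLD=3700536915732641828061/18446744073709551616 → NEW=255, ERR=-1003382823063293834019/18446744073709551616
Output grid:
  Row 0: ..###  (2 black, running=2)
  Row 1: ...##  (3 black, running=5)
  Row 2: ..#.#  (3 black, running=8)
  Row 3: ..###  (2 black, running=10)
  Row 4: ..#.#  (3 black, running=13)
  Row 5: ..###  (2 black, running=15)
  Row 6: ...##  (3 black, running=18)

Answer: 18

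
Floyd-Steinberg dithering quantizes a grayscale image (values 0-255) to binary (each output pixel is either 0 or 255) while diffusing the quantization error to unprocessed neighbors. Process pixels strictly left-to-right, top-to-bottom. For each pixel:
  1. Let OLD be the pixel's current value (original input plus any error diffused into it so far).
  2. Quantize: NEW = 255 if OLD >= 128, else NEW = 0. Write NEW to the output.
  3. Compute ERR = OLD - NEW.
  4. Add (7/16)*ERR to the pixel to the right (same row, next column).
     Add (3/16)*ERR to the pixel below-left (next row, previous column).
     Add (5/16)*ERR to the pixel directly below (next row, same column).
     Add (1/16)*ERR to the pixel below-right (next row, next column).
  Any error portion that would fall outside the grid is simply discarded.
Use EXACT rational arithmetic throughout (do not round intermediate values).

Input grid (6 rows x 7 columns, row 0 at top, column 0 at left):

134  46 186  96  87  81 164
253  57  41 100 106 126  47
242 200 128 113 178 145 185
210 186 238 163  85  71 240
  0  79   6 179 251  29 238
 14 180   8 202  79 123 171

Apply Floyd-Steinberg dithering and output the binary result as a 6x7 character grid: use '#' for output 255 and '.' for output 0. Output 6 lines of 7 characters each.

Answer: #.#..#.
#..#.#.
##.#.##
####..#
...##.#
.#.#.#.

Derivation:
(0,0): OLD=134 → NEW=255, ERR=-121
(0,1): OLD=-111/16 → NEW=0, ERR=-111/16
(0,2): OLD=46839/256 → NEW=255, ERR=-18441/256
(0,3): OLD=264129/4096 → NEW=0, ERR=264129/4096
(0,4): OLD=7550535/65536 → NEW=0, ERR=7550535/65536
(0,5): OLD=137788401/1048576 → NEW=255, ERR=-129598479/1048576
(0,6): OLD=1844274071/16777216 → NEW=0, ERR=1844274071/16777216
(1,0): OLD=54755/256 → NEW=255, ERR=-10525/256
(1,1): OLD=32309/2048 → NEW=0, ERR=32309/2048
(1,2): OLD=2427993/65536 → NEW=0, ERR=2427993/65536
(1,3): OLD=40228645/262144 → NEW=255, ERR=-26618075/262144
(1,4): OLD=1315943183/16777216 → NEW=0, ERR=1315943183/16777216
(1,5): OLD=20066175295/134217728 → NEW=255, ERR=-14159345345/134217728
(1,6): OLD=58998671569/2147483648 → NEW=0, ERR=58998671569/2147483648
(2,0): OLD=7605783/32768 → NEW=255, ERR=-750057/32768
(2,1): OLD=208973421/1048576 → NEW=255, ERR=-58413459/1048576
(2,2): OLD=1629954183/16777216 → NEW=0, ERR=1629954183/16777216
(2,3): OLD=18897248783/134217728 → NEW=255, ERR=-15328271857/134217728
(2,4): OLD=135742711615/1073741824 → NEW=0, ERR=135742711615/1073741824
(2,5): OLD=6095249140501/34359738368 → NEW=255, ERR=-2666484143339/34359738368
(2,6): OLD=84134537883107/549755813888 → NEW=255, ERR=-56053194658333/549755813888
(3,0): OLD=3227965863/16777216 → NEW=255, ERR=-1050224217/16777216
(3,1): OLD=21205090971/134217728 → NEW=255, ERR=-13020429669/134217728
(3,2): OLD=215847264769/1073741824 → NEW=255, ERR=-57956900351/1073741824
(3,3): OLD=573258675703/4294967296 → NEW=255, ERR=-521957984777/4294967296
(3,4): OLD=27294940865959/549755813888 → NEW=0, ERR=27294940865959/549755813888
(3,5): OLD=251804571771621/4398046511104 → NEW=0, ERR=251804571771621/4398046511104
(3,6): OLD=16067692848359995/70368744177664 → NEW=255, ERR=-1876336916944325/70368744177664
(4,0): OLD=-81070257687/2147483648 → NEW=0, ERR=-81070257687/2147483648
(4,1): OLD=623123051861/34359738368 → NEW=0, ERR=623123051861/34359738368
(4,2): OLD=-17472929439717/549755813888 → NEW=0, ERR=-17472929439717/549755813888
(4,3): OLD=585173962129049/4398046511104 → NEW=255, ERR=-536327898202471/4398046511104
(4,4): OLD=7610492937358971/35184372088832 → NEW=255, ERR=-1361521945293189/35184372088832
(4,5): OLD=31598897486070907/1125899906842624 → NEW=0, ERR=31598897486070907/1125899906842624
(4,6): OLD=4422974144677197517/18014398509481984 → NEW=255, ERR=-170697475240708403/18014398509481984
(5,0): OLD=3080329935055/549755813888 → NEW=0, ERR=3080329935055/549755813888
(5,1): OLD=790768061702341/4398046511104 → NEW=255, ERR=-330733798629179/4398046511104
(5,2): OLD=-1990163879270413/35184372088832 → NEW=0, ERR=-1990163879270413/35184372088832
(5,3): OLD=36564397094045919/281474976710656 → NEW=255, ERR=-35211721967171361/281474976710656
(5,4): OLD=176862506439748533/18014398509481984 → NEW=0, ERR=176862506439748533/18014398509481984
(5,5): OLD=19004546974456109413/144115188075855872 → NEW=255, ERR=-17744825984887137947/144115188075855872
(5,6): OLD=267302132549920440139/2305843009213693952 → NEW=0, ERR=267302132549920440139/2305843009213693952
Row 0: #.#..#.
Row 1: #..#.#.
Row 2: ##.#.##
Row 3: ####..#
Row 4: ...##.#
Row 5: .#.#.#.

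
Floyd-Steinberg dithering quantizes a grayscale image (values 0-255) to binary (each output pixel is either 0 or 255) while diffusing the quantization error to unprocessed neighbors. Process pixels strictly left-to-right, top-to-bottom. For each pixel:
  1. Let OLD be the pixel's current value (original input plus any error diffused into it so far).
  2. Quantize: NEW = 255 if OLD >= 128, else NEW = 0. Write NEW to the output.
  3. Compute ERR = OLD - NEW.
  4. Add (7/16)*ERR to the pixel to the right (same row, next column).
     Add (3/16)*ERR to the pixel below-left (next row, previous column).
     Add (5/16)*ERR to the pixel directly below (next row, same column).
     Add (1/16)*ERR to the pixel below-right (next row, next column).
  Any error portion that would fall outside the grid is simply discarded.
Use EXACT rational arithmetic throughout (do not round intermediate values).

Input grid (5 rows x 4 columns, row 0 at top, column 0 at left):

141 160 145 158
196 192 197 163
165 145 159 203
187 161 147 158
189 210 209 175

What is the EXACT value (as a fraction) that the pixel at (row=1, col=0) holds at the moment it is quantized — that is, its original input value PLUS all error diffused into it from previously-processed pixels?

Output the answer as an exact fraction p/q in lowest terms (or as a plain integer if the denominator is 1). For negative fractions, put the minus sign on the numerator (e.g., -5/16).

Answer: 23171/128

Derivation:
(0,0): OLD=141 → NEW=255, ERR=-114
(0,1): OLD=881/8 → NEW=0, ERR=881/8
(0,2): OLD=24727/128 → NEW=255, ERR=-7913/128
(0,3): OLD=268193/2048 → NEW=255, ERR=-254047/2048
(1,0): OLD=23171/128 → NEW=255, ERR=-9469/128
Target (1,0): original=196, with diffused error = 23171/128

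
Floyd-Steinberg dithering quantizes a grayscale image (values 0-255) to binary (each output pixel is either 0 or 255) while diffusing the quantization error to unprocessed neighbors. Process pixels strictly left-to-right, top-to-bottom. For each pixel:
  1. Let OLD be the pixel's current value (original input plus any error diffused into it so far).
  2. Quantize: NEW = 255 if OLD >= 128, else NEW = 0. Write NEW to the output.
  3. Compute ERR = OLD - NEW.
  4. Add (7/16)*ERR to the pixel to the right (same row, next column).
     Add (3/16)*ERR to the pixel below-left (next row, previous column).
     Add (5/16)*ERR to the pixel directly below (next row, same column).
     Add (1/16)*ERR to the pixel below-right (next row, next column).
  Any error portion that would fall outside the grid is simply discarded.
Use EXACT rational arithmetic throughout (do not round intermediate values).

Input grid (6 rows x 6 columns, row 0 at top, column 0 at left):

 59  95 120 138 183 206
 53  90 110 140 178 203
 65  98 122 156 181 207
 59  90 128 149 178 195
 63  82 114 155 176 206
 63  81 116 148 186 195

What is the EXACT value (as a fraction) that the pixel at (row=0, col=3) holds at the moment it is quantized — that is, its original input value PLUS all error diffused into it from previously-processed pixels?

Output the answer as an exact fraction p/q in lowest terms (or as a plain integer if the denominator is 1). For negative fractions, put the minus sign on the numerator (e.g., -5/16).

Answer: 418045/4096

Derivation:
(0,0): OLD=59 → NEW=0, ERR=59
(0,1): OLD=1933/16 → NEW=0, ERR=1933/16
(0,2): OLD=44251/256 → NEW=255, ERR=-21029/256
(0,3): OLD=418045/4096 → NEW=0, ERR=418045/4096
Target (0,3): original=138, with diffused error = 418045/4096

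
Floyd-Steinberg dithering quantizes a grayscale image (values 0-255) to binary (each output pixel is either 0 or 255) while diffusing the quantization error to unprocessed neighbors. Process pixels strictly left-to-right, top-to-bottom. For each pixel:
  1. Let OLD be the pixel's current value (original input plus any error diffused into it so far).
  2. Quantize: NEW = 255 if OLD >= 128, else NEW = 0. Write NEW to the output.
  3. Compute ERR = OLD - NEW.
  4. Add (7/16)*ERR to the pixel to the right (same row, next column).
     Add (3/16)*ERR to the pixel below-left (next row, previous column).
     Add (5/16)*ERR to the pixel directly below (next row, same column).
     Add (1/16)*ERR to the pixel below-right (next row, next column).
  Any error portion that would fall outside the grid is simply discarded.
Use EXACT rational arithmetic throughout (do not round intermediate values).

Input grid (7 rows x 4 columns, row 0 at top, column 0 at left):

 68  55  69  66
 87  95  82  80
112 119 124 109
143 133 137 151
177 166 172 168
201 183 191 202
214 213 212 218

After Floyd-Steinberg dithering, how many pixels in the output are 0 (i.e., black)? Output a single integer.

(0,0): OLD=68 → NEW=0, ERR=68
(0,1): OLD=339/4 → NEW=0, ERR=339/4
(0,2): OLD=6789/64 → NEW=0, ERR=6789/64
(0,3): OLD=115107/1024 → NEW=0, ERR=115107/1024
(1,0): OLD=7945/64 → NEW=0, ERR=7945/64
(1,1): OLD=102367/512 → NEW=255, ERR=-28193/512
(1,2): OLD=1924011/16384 → NEW=0, ERR=1924011/16384
(1,3): OLD=45386141/262144 → NEW=255, ERR=-21460579/262144
(2,0): OLD=1150725/8192 → NEW=255, ERR=-938235/8192
(2,1): OLD=21354919/262144 → NEW=0, ERR=21354919/262144
(2,2): OLD=93085307/524288 → NEW=255, ERR=-40608133/524288
(2,3): OLD=477063903/8388608 → NEW=0, ERR=477063903/8388608
(3,0): OLD=513732629/4194304 → NEW=0, ERR=513732629/4194304
(3,1): OLD=12775029323/67108864 → NEW=255, ERR=-4337730997/67108864
(3,2): OLD=107665700725/1073741824 → NEW=0, ERR=107665700725/1073741824
(3,3): OLD=3569975593395/17179869184 → NEW=255, ERR=-810891048525/17179869184
(4,0): OLD=218137720177/1073741824 → NEW=255, ERR=-55666444943/1073741824
(4,1): OLD=1284843672691/8589934592 → NEW=255, ERR=-905589648269/8589934592
(4,2): OLD=39670868695795/274877906944 → NEW=255, ERR=-30422997574925/274877906944
(4,3): OLD=488601966344597/4398046511104 → NEW=0, ERR=488601966344597/4398046511104
(5,0): OLD=22681802905345/137438953472 → NEW=255, ERR=-12365130230015/137438953472
(5,1): OLD=381316741958599/4398046511104 → NEW=0, ERR=381316741958599/4398046511104
(5,2): OLD=458685985149065/2199023255552 → NEW=255, ERR=-102064945016695/2199023255552
(5,3): OLD=14741818964178583/70368744177664 → NEW=255, ERR=-3202210801125737/70368744177664
(6,0): OLD=14224440643093493/70368744177664 → NEW=255, ERR=-3719589122210827/70368744177664
(6,1): OLD=228155714259320643/1125899906842624 → NEW=255, ERR=-58948761985548477/1125899906842624
(6,2): OLD=3089035858355968037/18014398509481984 → NEW=255, ERR=-1504635761561937883/18014398509481984
(6,3): OLD=47366825815121886211/288230376151711744 → NEW=255, ERR=-26131920103564608509/288230376151711744
Output grid:
  Row 0: ....  (4 black, running=4)
  Row 1: .#.#  (2 black, running=6)
  Row 2: #.#.  (2 black, running=8)
  Row 3: .#.#  (2 black, running=10)
  Row 4: ###.  (1 black, running=11)
  Row 5: #.##  (1 black, running=12)
  Row 6: ####  (0 black, running=12)

Answer: 12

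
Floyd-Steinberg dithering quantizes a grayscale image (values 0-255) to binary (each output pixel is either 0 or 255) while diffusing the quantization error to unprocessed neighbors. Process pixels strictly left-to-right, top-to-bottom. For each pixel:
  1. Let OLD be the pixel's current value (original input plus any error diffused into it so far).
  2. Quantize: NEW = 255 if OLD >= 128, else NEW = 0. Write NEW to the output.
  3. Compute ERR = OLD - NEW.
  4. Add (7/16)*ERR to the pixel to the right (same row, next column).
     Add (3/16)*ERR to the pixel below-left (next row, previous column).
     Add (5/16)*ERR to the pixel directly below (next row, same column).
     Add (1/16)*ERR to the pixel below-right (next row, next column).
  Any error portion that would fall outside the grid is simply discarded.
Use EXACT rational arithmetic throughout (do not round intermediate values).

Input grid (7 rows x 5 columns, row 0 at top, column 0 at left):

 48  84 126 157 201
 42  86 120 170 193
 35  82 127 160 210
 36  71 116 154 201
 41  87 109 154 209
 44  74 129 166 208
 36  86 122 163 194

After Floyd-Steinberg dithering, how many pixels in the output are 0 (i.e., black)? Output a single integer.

(0,0): OLD=48 → NEW=0, ERR=48
(0,1): OLD=105 → NEW=0, ERR=105
(0,2): OLD=2751/16 → NEW=255, ERR=-1329/16
(0,3): OLD=30889/256 → NEW=0, ERR=30889/256
(0,4): OLD=1039519/4096 → NEW=255, ERR=-4961/4096
(1,0): OLD=1227/16 → NEW=0, ERR=1227/16
(1,1): OLD=17893/128 → NEW=255, ERR=-14747/128
(1,2): OLD=298289/4096 → NEW=0, ERR=298289/4096
(1,3): OLD=3836289/16384 → NEW=255, ERR=-341631/16384
(1,4): OLD=50080051/262144 → NEW=255, ERR=-16766669/262144
(2,0): OLD=76519/2048 → NEW=0, ERR=76519/2048
(2,1): OLD=5294677/65536 → NEW=0, ERR=5294677/65536
(2,2): OLD=182444975/1048576 → NEW=255, ERR=-84941905/1048576
(2,3): OLD=1855601261/16777216 → NEW=0, ERR=1855601261/16777216
(2,4): OLD=63645490363/268435456 → NEW=255, ERR=-4805550917/268435456
(3,0): OLD=65875807/1048576 → NEW=0, ERR=65875807/1048576
(3,1): OLD=930119579/8388608 → NEW=0, ERR=930119579/8388608
(3,2): OLD=44287075697/268435456 → NEW=255, ERR=-24163965583/268435456
(3,3): OLD=75570440619/536870912 → NEW=255, ERR=-61331641941/536870912
(3,4): OLD=1308579090587/8589934592 → NEW=255, ERR=-881854230373/8589934592
(4,0): OLD=10928317865/134217728 → NEW=0, ERR=10928317865/134217728
(4,1): OLD=619850047345/4294967296 → NEW=255, ERR=-475366613135/4294967296
(4,2): OLD=1234001243503/68719476736 → NEW=0, ERR=1234001243503/68719476736
(4,3): OLD=111360071821585/1099511627776 → NEW=0, ERR=111360071821585/1099511627776
(4,4): OLD=3766293475900151/17592186044416 → NEW=255, ERR=-719713965425929/17592186044416
(5,0): OLD=3346087995379/68719476736 → NEW=0, ERR=3346087995379/68719476736
(5,1): OLD=38027224924833/549755813888 → NEW=0, ERR=38027224924833/549755813888
(5,2): OLD=3112879610659761/17592186044416 → NEW=255, ERR=-1373127830666319/17592186044416
(5,3): OLD=11044629871772611/70368744177664 → NEW=255, ERR=-6899399893531709/70368744177664
(5,4): OLD=178624146656606689/1125899906842624 → NEW=255, ERR=-108480329588262431/1125899906842624
(6,0): OLD=564584543389147/8796093022208 → NEW=0, ERR=564584543389147/8796093022208
(6,1): OLD=34932602627355821/281474976710656 → NEW=0, ERR=34932602627355821/281474976710656
(6,2): OLD=620794286916519727/4503599627370496 → NEW=255, ERR=-527623618062956753/4503599627370496
(6,3): OLD=4190929856101682581/72057594037927936 → NEW=0, ERR=4190929856101682581/72057594037927936
(6,4): OLD=211224589927219643475/1152921504606846976 → NEW=255, ERR=-82770393747526335405/1152921504606846976
Output grid:
  Row 0: ..#.#  (3 black, running=3)
  Row 1: .#.##  (2 black, running=5)
  Row 2: ..#.#  (3 black, running=8)
  Row 3: ..###  (2 black, running=10)
  Row 4: .#..#  (3 black, running=13)
  Row 5: ..###  (2 black, running=15)
  Row 6: ..#.#  (3 black, running=18)

Answer: 18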